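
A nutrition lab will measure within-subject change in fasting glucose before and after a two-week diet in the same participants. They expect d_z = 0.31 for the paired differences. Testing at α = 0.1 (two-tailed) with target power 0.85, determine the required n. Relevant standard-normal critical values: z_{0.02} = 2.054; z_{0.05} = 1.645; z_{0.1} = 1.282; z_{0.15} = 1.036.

n = 75 pairs

For a paired (one-sample on differences) test: n = ((z_{α/2} + z_β) / d)².
z_{α/2} + z_β = 1.645 + 1.036 = 2.681.
n = (2.681 / 0.31)² = 8.648² = 74.79.
Round up.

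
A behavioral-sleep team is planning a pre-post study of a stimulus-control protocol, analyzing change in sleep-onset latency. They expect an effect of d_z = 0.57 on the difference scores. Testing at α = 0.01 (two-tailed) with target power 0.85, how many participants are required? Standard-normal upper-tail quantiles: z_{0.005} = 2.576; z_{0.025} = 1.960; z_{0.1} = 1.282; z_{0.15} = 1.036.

n = 41 pairs

For a paired (one-sample on differences) test: n = ((z_{α/2} + z_β) / d)².
z_{α/2} + z_β = 2.576 + 1.036 = 3.612.
n = (3.612 / 0.57)² = 6.337² = 40.16.
Round up.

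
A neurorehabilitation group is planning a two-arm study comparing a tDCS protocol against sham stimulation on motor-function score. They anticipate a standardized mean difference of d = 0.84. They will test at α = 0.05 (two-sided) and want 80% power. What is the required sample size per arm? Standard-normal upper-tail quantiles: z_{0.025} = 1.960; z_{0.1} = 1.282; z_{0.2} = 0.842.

For two independent groups with equal n: n = 2·((z_{α/2} + z_β) / d)².
z_{α/2} + z_β = 1.960 + 0.842 = 2.802.
n = 2 × (2.802 / 0.84)² = 2 × 3.336² = 2 × 11.13 = 22.3.
Round up to the next whole participant.

n = 23 per group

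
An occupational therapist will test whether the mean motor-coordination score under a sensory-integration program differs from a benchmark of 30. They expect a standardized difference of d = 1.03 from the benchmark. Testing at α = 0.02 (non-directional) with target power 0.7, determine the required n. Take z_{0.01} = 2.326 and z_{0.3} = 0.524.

n = 8

For a one-sample test: n = ((z_{α/2} + z_β) / d)².
z_{α/2} + z_β = 2.326 + 0.524 = 2.850.
n = (2.850 / 1.03)² = 2.767² = 7.66.
Round up.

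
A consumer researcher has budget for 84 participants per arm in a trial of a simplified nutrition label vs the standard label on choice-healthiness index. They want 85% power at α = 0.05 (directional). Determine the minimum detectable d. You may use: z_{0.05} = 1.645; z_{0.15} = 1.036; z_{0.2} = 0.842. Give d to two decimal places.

For two independent groups of n = 84 each: d_min = (z_{α} + z_β)·√(2/n).
z-sum = 1.645 + 1.036 = 2.681.
d_min = 2.681 × √(2/84) = 2.681 × 0.1543 = 0.414.

d_min ≈ 0.41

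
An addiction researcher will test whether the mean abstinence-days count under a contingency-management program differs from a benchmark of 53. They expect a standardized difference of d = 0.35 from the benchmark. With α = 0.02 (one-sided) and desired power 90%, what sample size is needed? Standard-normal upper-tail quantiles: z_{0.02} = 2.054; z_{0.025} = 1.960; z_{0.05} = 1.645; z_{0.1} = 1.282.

For a one-sample test: n = ((z_{α} + z_β) / d)².
z_{α} + z_β = 2.054 + 1.282 = 3.336.
n = (3.336 / 0.35)² = 9.531² = 90.85.
Round up.

n = 91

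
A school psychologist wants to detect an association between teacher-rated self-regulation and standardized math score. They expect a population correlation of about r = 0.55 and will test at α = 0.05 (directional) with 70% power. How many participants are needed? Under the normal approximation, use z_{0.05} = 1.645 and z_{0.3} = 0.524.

Fisher's z: C = ½·ln((1+r)/(1−r)) = ½·ln(3.4444) = 0.6184.
n = ((z_{α} + z_β)/C)² + 3.
(1.645 + 0.524) / 0.6184 = 2.169 / 0.6184 = 3.507.
n = 3.507² + 3 = 12.30 + 3 = 15.3.
Round up.

n = 16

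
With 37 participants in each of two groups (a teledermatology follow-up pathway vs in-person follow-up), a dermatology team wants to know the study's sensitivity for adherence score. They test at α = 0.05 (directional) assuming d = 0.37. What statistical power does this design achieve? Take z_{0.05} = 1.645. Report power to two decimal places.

power ≈ 0.48

For two equal groups, power = Φ(d·√(n/2) − z_{α}).
d·√(n/2) = 0.37 × √(37/2) = 0.37 × 4.301 = 1.591.
z_β = 1.591 − 1.645 = -0.054.
Power = Φ(-0.054) = 0.479.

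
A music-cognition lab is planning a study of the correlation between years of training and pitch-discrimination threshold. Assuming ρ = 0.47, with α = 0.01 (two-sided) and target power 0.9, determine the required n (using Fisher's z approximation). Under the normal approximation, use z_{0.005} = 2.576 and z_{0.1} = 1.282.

Fisher's z: C = ½·ln((1+r)/(1−r)) = ½·ln(2.7736) = 0.5101.
n = ((z_{α/2} + z_β)/C)² + 3.
(2.576 + 1.282) / 0.5101 = 3.858 / 0.5101 = 7.563.
n = 7.563² + 3 = 57.20 + 3 = 60.2.
Round up.

n = 61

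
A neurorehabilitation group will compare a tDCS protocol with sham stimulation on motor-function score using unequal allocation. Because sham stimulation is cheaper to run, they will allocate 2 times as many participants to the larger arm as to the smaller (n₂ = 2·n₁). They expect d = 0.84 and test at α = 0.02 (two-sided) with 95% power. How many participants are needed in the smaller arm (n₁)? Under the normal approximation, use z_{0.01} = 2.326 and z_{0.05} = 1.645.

With allocation ratio k = n₂/n₁ = 2, Var(x̄₁−x̄₂) = σ²(1/n₁ + 1/(k·n₁)) = σ²·(k+1)/(k·n₁).
So n₁ = (1 + 1/k)·((z_{α/2} + z_β)/d)² = 1.500 × (3.971/0.84)².
n₁ = 1.500 × 22.35 = 33.5.
Round up: n₁ = 34, giving n₂ = 2 × 34 = 68.

n₁ = 34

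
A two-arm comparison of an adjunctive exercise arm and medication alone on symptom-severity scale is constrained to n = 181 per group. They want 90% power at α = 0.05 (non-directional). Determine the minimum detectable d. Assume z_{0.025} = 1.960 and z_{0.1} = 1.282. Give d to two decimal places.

d_min ≈ 0.34

For two independent groups of n = 181 each: d_min = (z_{α/2} + z_β)·√(2/n).
z-sum = 1.960 + 1.282 = 3.242.
d_min = 3.242 × √(2/181) = 3.242 × 0.1051 = 0.341.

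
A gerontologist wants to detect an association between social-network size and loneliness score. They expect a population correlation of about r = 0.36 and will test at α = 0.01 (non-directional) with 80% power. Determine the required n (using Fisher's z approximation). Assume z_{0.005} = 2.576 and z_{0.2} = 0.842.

n = 86

Fisher's z: C = ½·ln((1+r)/(1−r)) = ½·ln(2.1250) = 0.3769.
n = ((z_{α/2} + z_β)/C)² + 3.
(2.576 + 0.842) / 0.3769 = 3.418 / 0.3769 = 9.069.
n = 9.069² + 3 = 82.24 + 3 = 85.2.
Round up.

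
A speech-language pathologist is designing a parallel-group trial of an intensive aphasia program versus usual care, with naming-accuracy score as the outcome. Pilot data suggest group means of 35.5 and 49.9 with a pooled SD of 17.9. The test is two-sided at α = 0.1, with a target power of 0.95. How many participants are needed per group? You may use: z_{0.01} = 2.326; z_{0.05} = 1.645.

Cohen's d = |M₁ − M₂| / SD_pooled = |35.5 − 49.9| / 17.9 = 14.4 / 17.9 = 0.804.
For two independent groups with equal n: n = 2·((z_{α/2} + z_β) / d)².
z_{α/2} + z_β = 1.645 + 1.645 = 3.290.
n = 2 × (3.290 / 0.804)² = 2 × 4.092² = 2 × 16.74 = 33.5.
Round up to the next whole participant.

n = 34 per group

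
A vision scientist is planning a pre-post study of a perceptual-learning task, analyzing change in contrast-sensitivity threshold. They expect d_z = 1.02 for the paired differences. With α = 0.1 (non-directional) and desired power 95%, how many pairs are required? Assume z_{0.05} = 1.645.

For a paired (one-sample on differences) test: n = ((z_{α/2} + z_β) / d)².
z_{α/2} + z_β = 1.645 + 1.645 = 3.290.
n = (3.290 / 1.02)² = 3.225² = 10.40.
Round up.

n = 11 pairs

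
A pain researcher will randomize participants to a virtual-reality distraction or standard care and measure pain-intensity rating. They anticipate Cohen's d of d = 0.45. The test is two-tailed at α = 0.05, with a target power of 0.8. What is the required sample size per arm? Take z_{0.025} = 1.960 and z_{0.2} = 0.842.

n = 78 per group

For two independent groups with equal n: n = 2·((z_{α/2} + z_β) / d)².
z_{α/2} + z_β = 1.960 + 0.842 = 2.802.
n = 2 × (2.802 / 0.45)² = 2 × 6.227² = 2 × 38.77 = 77.5.
Round up to the next whole participant.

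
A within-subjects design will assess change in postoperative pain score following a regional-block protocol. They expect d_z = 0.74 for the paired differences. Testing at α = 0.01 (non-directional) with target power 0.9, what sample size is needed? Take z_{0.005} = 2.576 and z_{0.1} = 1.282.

n = 28 pairs

For a paired (one-sample on differences) test: n = ((z_{α/2} + z_β) / d)².
z_{α/2} + z_β = 2.576 + 1.282 = 3.858.
n = (3.858 / 0.74)² = 5.214² = 27.18.
Round up.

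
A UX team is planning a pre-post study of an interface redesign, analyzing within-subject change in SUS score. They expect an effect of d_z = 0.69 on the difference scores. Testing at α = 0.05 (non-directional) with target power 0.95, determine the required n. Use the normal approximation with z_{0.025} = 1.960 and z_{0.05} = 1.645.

n = 28 pairs

For a paired (one-sample on differences) test: n = ((z_{α/2} + z_β) / d)².
z_{α/2} + z_β = 1.960 + 1.645 = 3.605.
n = (3.605 / 0.69)² = 5.225² = 27.30.
Round up.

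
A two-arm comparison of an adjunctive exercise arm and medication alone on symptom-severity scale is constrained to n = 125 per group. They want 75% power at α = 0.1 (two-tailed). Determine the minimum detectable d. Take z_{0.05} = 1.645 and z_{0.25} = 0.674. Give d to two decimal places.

For two independent groups of n = 125 each: d_min = (z_{α/2} + z_β)·√(2/n).
z-sum = 1.645 + 0.674 = 2.319.
d_min = 2.319 × √(2/125) = 2.319 × 0.1265 = 0.293.

d_min ≈ 0.29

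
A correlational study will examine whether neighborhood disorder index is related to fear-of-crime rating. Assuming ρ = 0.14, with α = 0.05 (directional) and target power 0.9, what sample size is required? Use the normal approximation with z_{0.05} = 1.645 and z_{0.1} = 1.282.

n = 435

Fisher's z: C = ½·ln((1+r)/(1−r)) = ½·ln(1.3256) = 0.1409.
n = ((z_{α} + z_β)/C)² + 3.
(1.645 + 1.282) / 0.1409 = 2.927 / 0.1409 = 20.774.
n = 20.774² + 3 = 431.54 + 3 = 434.5.
Round up.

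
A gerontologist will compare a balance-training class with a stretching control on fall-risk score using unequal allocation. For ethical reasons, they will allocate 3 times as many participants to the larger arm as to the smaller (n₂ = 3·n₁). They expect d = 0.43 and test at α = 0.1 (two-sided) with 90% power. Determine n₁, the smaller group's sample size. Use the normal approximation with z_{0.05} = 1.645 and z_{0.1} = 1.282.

With allocation ratio k = n₂/n₁ = 3, Var(x̄₁−x̄₂) = σ²(1/n₁ + 1/(k·n₁)) = σ²·(k+1)/(k·n₁).
So n₁ = (1 + 1/k)·((z_{α/2} + z_β)/d)² = 1.333 × (2.927/0.43)².
n₁ = 1.333 × 46.33 = 61.8.
Round up: n₁ = 62, giving n₂ = 3 × 62 = 186.

n₁ = 62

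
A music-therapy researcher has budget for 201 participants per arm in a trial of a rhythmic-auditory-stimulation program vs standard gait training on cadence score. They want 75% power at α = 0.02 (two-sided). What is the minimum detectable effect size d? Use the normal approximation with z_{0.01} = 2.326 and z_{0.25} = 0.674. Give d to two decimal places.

For two independent groups of n = 201 each: d_min = (z_{α/2} + z_β)·√(2/n).
z-sum = 2.326 + 0.674 = 3.000.
d_min = 3.000 × √(2/201) = 3.000 × 0.0998 = 0.299.

d_min ≈ 0.30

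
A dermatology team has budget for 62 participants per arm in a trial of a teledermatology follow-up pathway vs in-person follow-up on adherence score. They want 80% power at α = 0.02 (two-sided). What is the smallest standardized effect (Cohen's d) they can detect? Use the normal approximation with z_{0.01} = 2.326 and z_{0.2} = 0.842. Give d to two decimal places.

d_min ≈ 0.57

For two independent groups of n = 62 each: d_min = (z_{α/2} + z_β)·√(2/n).
z-sum = 2.326 + 0.842 = 3.168.
d_min = 3.168 × √(2/62) = 3.168 × 0.1796 = 0.569.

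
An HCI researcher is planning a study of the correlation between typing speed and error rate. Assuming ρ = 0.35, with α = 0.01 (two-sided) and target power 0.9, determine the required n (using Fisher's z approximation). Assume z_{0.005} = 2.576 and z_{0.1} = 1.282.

Fisher's z: C = ½·ln((1+r)/(1−r)) = ½·ln(2.0769) = 0.3654.
n = ((z_{α/2} + z_β)/C)² + 3.
(2.576 + 1.282) / 0.3654 = 3.858 / 0.3654 = 10.558.
n = 10.558² + 3 = 111.48 + 3 = 114.5.
Round up.

n = 115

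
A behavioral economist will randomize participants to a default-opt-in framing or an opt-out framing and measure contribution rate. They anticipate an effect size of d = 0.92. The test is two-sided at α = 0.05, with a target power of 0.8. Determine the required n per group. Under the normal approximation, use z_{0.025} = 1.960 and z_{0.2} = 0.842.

For two independent groups with equal n: n = 2·((z_{α/2} + z_β) / d)².
z_{α/2} + z_β = 1.960 + 0.842 = 2.802.
n = 2 × (2.802 / 0.92)² = 2 × 3.046² = 2 × 9.28 = 18.6.
Round up to the next whole participant.

n = 19 per group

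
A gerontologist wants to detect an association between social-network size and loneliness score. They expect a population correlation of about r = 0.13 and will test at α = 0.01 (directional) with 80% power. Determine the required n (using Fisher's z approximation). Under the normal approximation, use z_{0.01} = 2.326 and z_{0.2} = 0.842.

n = 591

Fisher's z: C = ½·ln((1+r)/(1−r)) = ½·ln(1.2989) = 0.1307.
n = ((z_{α} + z_β)/C)² + 3.
(2.326 + 0.842) / 0.1307 = 3.168 / 0.1307 = 24.239.
n = 24.239² + 3 = 587.52 + 3 = 590.5.
Round up.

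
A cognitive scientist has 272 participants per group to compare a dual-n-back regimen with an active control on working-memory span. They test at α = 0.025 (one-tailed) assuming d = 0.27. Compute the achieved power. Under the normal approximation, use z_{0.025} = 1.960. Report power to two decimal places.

For two equal groups, power = Φ(d·√(n/2) − z_{α}).
d·√(n/2) = 0.27 × √(272/2) = 0.27 × 11.662 = 3.149.
z_β = 3.149 − 1.960 = 1.189.
Power = Φ(1.189) = 0.883.

power ≈ 0.88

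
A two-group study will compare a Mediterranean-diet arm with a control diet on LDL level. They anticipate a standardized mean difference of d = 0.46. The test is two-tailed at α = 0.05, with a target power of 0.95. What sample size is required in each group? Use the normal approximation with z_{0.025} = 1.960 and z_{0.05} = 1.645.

n = 123 per group

For two independent groups with equal n: n = 2·((z_{α/2} + z_β) / d)².
z_{α/2} + z_β = 1.960 + 1.645 = 3.605.
n = 2 × (3.605 / 0.46)² = 2 × 7.837² = 2 × 61.42 = 122.8.
Round up to the next whole participant.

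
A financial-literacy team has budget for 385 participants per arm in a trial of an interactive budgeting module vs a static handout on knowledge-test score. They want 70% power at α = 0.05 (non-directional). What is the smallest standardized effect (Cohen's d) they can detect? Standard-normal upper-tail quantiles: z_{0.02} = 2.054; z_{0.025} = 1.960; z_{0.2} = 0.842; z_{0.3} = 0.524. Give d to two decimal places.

d_min ≈ 0.18

For two independent groups of n = 385 each: d_min = (z_{α/2} + z_β)·√(2/n).
z-sum = 1.960 + 0.524 = 2.484.
d_min = 2.484 × √(2/385) = 2.484 × 0.0721 = 0.179.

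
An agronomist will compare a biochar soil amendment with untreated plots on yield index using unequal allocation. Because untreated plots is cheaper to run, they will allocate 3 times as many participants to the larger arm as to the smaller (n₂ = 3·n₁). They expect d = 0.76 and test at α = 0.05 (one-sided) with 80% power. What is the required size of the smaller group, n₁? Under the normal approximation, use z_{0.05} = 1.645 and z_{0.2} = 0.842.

With allocation ratio k = n₂/n₁ = 3, Var(x̄₁−x̄₂) = σ²(1/n₁ + 1/(k·n₁)) = σ²·(k+1)/(k·n₁).
So n₁ = (1 + 1/k)·((z_{α} + z_β)/d)² = 1.333 × (2.487/0.76)².
n₁ = 1.333 × 10.71 = 14.3.
Round up: n₁ = 15, giving n₂ = 3 × 15 = 45.

n₁ = 15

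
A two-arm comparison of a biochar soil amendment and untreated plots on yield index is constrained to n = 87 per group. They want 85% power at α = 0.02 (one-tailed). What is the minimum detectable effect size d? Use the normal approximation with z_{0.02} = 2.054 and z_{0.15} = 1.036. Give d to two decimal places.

For two independent groups of n = 87 each: d_min = (z_{α} + z_β)·√(2/n).
z-sum = 2.054 + 1.036 = 3.090.
d_min = 3.090 × √(2/87) = 3.090 × 0.1516 = 0.469.

d_min ≈ 0.47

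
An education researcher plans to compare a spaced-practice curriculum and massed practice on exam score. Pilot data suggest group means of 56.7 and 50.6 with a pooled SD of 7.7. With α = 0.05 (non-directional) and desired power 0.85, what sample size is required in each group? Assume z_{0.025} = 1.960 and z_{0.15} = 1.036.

Cohen's d = |M₁ − M₂| / SD_pooled = |56.7 − 50.6| / 7.7 = 6.1 / 7.7 = 0.792.
For two independent groups with equal n: n = 2·((z_{α/2} + z_β) / d)².
z_{α/2} + z_β = 1.960 + 1.036 = 2.996.
n = 2 × (2.996 / 0.792)² = 2 × 3.783² = 2 × 14.31 = 28.6.
Round up to the next whole participant.

n = 29 per group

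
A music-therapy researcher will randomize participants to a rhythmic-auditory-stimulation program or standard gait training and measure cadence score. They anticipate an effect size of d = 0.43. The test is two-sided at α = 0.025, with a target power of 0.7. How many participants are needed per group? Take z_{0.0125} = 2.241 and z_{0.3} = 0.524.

n = 83 per group

For two independent groups with equal n: n = 2·((z_{α/2} + z_β) / d)².
z_{α/2} + z_β = 2.241 + 0.524 = 2.765.
n = 2 × (2.765 / 0.43)² = 2 × 6.430² = 2 × 41.35 = 82.7.
Round up to the next whole participant.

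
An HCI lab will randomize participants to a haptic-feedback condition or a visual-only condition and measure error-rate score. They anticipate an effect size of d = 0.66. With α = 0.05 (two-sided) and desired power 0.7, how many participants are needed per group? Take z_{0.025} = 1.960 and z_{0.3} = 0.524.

n = 29 per group

For two independent groups with equal n: n = 2·((z_{α/2} + z_β) / d)².
z_{α/2} + z_β = 1.960 + 0.524 = 2.484.
n = 2 × (2.484 / 0.66)² = 2 × 3.764² = 2 × 14.16 = 28.3.
Round up to the next whole participant.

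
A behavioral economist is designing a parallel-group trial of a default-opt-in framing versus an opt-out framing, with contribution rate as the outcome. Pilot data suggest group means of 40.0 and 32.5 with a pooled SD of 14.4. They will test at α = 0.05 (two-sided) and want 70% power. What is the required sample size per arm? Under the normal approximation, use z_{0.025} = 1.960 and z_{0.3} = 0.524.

Cohen's d = |M₁ − M₂| / SD_pooled = |40.0 − 32.5| / 14.4 = 7.5 / 14.4 = 0.521.
For two independent groups with equal n: n = 2·((z_{α/2} + z_β) / d)².
z_{α/2} + z_β = 1.960 + 0.524 = 2.484.
n = 2 × (2.484 / 0.521)² = 2 × 4.768² = 2 × 22.73 = 45.5.
Round up to the next whole participant.

n = 46 per group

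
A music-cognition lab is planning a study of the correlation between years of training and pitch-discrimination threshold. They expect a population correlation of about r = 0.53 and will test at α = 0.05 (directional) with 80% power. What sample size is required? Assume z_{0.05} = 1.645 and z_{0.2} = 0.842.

Fisher's z: C = ½·ln((1+r)/(1−r)) = ½·ln(3.2553) = 0.5901.
n = ((z_{α} + z_β)/C)² + 3.
(1.645 + 0.842) / 0.5901 = 2.487 / 0.5901 = 4.215.
n = 4.215² + 3 = 17.76 + 3 = 20.8.
Round up.

n = 21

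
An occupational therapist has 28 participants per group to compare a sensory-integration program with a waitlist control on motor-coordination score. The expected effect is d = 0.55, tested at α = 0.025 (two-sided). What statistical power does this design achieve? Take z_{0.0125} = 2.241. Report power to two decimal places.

For two equal groups, power = Φ(d·√(n/2) − z_{α/2}).
d·√(n/2) = 0.55 × √(28/2) = 0.55 × 3.742 = 2.058.
z_β = 2.058 − 2.241 = -0.183.
Power = Φ(-0.183) = 0.427.

power ≈ 0.43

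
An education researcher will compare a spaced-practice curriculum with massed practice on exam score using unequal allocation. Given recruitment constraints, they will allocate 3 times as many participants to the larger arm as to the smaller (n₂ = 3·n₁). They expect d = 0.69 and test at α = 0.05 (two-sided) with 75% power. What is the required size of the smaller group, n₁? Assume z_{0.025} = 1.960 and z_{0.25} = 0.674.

n₁ = 20

With allocation ratio k = n₂/n₁ = 3, Var(x̄₁−x̄₂) = σ²(1/n₁ + 1/(k·n₁)) = σ²·(k+1)/(k·n₁).
So n₁ = (1 + 1/k)·((z_{α/2} + z_β)/d)² = 1.333 × (2.634/0.69)².
n₁ = 1.333 × 14.57 = 19.4.
Round up: n₁ = 20, giving n₂ = 3 × 20 = 60.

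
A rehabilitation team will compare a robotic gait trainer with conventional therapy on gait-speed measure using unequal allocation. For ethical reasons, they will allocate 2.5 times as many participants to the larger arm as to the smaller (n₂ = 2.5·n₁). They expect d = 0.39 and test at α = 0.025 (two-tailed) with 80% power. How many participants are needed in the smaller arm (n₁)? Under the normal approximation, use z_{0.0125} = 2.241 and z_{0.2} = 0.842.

n₁ = 88

With allocation ratio k = n₂/n₁ = 2.5, Var(x̄₁−x̄₂) = σ²(1/n₁ + 1/(k·n₁)) = σ²·(k+1)/(k·n₁).
So n₁ = (1 + 1/k)·((z_{α/2} + z_β)/d)² = 1.400 × (3.083/0.39)².
n₁ = 1.400 × 62.49 = 87.5.
Round up: n₁ = 88, giving n₂ = 2.5 × 88 = 220.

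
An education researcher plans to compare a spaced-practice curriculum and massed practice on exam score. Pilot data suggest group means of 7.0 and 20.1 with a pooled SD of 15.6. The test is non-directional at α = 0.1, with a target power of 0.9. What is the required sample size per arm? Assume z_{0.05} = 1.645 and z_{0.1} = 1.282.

Cohen's d = |M₁ − M₂| / SD_pooled = |7.0 − 20.1| / 15.6 = 13.1 / 15.6 = 0.840.
For two independent groups with equal n: n = 2·((z_{α/2} + z_β) / d)².
z_{α/2} + z_β = 1.645 + 1.282 = 2.927.
n = 2 × (2.927 / 0.840)² = 2 × 3.485² = 2 × 12.14 = 24.3.
Round up to the next whole participant.

n = 25 per group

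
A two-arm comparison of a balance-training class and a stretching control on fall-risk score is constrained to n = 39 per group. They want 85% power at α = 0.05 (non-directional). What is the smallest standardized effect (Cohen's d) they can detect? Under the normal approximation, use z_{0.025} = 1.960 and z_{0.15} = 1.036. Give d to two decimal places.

For two independent groups of n = 39 each: d_min = (z_{α/2} + z_β)·√(2/n).
z-sum = 1.960 + 1.036 = 2.996.
d_min = 2.996 × √(2/39) = 2.996 × 0.2265 = 0.678.

d_min ≈ 0.68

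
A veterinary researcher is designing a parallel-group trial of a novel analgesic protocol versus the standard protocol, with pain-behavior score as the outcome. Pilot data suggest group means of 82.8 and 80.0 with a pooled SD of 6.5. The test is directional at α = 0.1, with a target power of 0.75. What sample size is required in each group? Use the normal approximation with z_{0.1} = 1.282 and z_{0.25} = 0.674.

Cohen's d = |M₁ − M₂| / SD_pooled = |82.8 − 80.0| / 6.5 = 2.8 / 6.5 = 0.431.
For two independent groups with equal n: n = 2·((z_{α} + z_β) / d)².
z_{α} + z_β = 1.282 + 0.674 = 1.956.
n = 2 × (1.956 / 0.431)² = 2 × 4.538² = 2 × 20.60 = 41.2.
Round up to the next whole participant.

n = 42 per group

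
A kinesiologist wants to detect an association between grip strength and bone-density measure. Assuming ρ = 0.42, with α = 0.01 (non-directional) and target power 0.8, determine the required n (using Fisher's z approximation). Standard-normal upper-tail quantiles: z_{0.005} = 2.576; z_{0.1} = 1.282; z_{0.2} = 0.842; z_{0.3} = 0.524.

n = 62

Fisher's z: C = ½·ln((1+r)/(1−r)) = ½·ln(2.4483) = 0.4477.
n = ((z_{α/2} + z_β)/C)² + 3.
(2.576 + 0.842) / 0.4477 = 3.418 / 0.4477 = 7.635.
n = 7.635² + 3 = 58.29 + 3 = 61.3.
Round up.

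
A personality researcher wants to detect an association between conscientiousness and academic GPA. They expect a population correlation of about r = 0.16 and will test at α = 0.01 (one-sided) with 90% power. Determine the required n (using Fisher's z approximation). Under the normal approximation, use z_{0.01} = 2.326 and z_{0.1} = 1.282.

n = 503

Fisher's z: C = ½·ln((1+r)/(1−r)) = ½·ln(1.3810) = 0.1614.
n = ((z_{α} + z_β)/C)² + 3.
(2.326 + 1.282) / 0.1614 = 3.608 / 0.1614 = 22.354.
n = 22.354² + 3 = 499.72 + 3 = 502.7.
Round up.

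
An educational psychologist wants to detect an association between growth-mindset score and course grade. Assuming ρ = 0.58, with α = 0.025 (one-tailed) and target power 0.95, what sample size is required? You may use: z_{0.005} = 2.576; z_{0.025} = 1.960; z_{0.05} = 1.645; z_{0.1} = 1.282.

Fisher's z: C = ½·ln((1+r)/(1−r)) = ½·ln(3.7619) = 0.6625.
n = ((z_{α} + z_β)/C)² + 3.
(1.960 + 1.645) / 0.6625 = 3.605 / 0.6625 = 5.442.
n = 5.442² + 3 = 29.61 + 3 = 32.6.
Round up.

n = 33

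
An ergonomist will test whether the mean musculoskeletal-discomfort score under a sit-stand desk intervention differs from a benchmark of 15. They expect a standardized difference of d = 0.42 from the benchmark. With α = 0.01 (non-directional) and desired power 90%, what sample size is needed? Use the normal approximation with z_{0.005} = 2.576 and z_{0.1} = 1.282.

n = 85

For a one-sample test: n = ((z_{α/2} + z_β) / d)².
z_{α/2} + z_β = 2.576 + 1.282 = 3.858.
n = (3.858 / 0.42)² = 9.186² = 84.38.
Round up.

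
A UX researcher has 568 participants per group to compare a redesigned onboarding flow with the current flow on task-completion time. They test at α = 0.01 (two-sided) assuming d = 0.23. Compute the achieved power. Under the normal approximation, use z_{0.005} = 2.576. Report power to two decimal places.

power ≈ 0.90

For two equal groups, power = Φ(d·√(n/2) − z_{α/2}).
d·√(n/2) = 0.23 × √(568/2) = 0.23 × 16.852 = 3.876.
z_β = 3.876 − 2.576 = 1.300.
Power = Φ(1.300) = 0.903.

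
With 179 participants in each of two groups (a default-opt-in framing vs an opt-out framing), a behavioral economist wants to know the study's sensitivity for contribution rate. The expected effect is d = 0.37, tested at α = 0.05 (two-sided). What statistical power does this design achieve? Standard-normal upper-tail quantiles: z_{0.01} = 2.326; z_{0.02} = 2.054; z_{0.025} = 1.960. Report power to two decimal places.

For two equal groups, power = Φ(d·√(n/2) − z_{α/2}).
d·√(n/2) = 0.37 × √(179/2) = 0.37 × 9.460 = 3.500.
z_β = 3.500 − 1.960 = 1.540.
Power = Φ(1.540) = 0.938.

power ≈ 0.94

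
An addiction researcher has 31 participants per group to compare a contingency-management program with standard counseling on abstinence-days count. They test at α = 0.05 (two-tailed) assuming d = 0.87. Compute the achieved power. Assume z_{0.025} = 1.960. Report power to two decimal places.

power ≈ 0.93

For two equal groups, power = Φ(d·√(n/2) − z_{α/2}).
d·√(n/2) = 0.87 × √(31/2) = 0.87 × 3.937 = 3.425.
z_β = 3.425 − 1.960 = 1.465.
Power = Φ(1.465) = 0.929.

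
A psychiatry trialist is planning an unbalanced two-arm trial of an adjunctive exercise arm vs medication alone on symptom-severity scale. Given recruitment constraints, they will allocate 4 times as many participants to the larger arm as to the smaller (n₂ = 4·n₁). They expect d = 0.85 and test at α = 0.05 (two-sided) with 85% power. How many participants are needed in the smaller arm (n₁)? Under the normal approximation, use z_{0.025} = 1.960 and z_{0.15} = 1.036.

With allocation ratio k = n₂/n₁ = 4, Var(x̄₁−x̄₂) = σ²(1/n₁ + 1/(k·n₁)) = σ²·(k+1)/(k·n₁).
So n₁ = (1 + 1/k)·((z_{α/2} + z_β)/d)² = 1.250 × (2.996/0.85)².
n₁ = 1.250 × 12.42 = 15.5.
Round up: n₁ = 16, giving n₂ = 4 × 16 = 64.

n₁ = 16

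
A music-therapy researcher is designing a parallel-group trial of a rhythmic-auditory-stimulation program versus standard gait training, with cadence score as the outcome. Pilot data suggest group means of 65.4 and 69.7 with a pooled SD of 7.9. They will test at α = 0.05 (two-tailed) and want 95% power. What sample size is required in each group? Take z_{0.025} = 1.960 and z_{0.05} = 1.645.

Cohen's d = |M₁ − M₂| / SD_pooled = |65.4 − 69.7| / 7.9 = 4.3 / 7.9 = 0.544.
For two independent groups with equal n: n = 2·((z_{α/2} + z_β) / d)².
z_{α/2} + z_β = 1.960 + 1.645 = 3.605.
n = 2 × (3.605 / 0.544)² = 2 × 6.627² = 2 × 43.91 = 87.8.
Round up to the next whole participant.

n = 88 per group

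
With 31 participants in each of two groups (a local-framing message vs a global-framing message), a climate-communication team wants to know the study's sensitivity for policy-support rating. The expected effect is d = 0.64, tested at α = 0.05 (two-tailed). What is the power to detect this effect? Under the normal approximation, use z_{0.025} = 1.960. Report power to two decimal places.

For two equal groups, power = Φ(d·√(n/2) − z_{α/2}).
d·√(n/2) = 0.64 × √(31/2) = 0.64 × 3.937 = 2.520.
z_β = 2.520 − 1.960 = 0.560.
Power = Φ(0.560) = 0.712.

power ≈ 0.71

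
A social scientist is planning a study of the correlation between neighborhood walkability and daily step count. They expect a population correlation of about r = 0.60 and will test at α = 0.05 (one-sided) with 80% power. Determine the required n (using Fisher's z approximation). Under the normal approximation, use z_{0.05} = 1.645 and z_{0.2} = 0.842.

Fisher's z: C = ½·ln((1+r)/(1−r)) = ½·ln(4.0000) = 0.6931.
n = ((z_{α} + z_β)/C)² + 3.
(1.645 + 0.842) / 0.6931 = 2.487 / 0.6931 = 3.588.
n = 3.588² + 3 = 12.88 + 3 = 15.9.
Round up.

n = 16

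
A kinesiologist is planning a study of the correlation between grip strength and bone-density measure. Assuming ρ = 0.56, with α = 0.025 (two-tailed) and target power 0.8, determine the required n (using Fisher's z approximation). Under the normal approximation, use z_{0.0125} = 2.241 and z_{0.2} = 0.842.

n = 27

Fisher's z: C = ½·ln((1+r)/(1−r)) = ½·ln(3.5455) = 0.6328.
n = ((z_{α/2} + z_β)/C)² + 3.
(2.241 + 0.842) / 0.6328 = 3.083 / 0.6328 = 4.872.
n = 4.872² + 3 = 23.74 + 3 = 26.7.
Round up.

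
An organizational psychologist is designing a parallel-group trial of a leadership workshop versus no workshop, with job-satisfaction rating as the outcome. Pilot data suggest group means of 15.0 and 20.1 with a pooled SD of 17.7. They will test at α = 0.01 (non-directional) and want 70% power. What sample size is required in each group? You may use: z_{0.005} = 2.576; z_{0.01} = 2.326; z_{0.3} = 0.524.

n = 232 per group

Cohen's d = |M₁ − M₂| / SD_pooled = |15.0 − 20.1| / 17.7 = 5.1 / 17.7 = 0.288.
For two independent groups with equal n: n = 2·((z_{α/2} + z_β) / d)².
z_{α/2} + z_β = 2.576 + 0.524 = 3.100.
n = 2 × (3.100 / 0.288)² = 2 × 10.764² = 2 × 115.86 = 231.7.
Round up to the next whole participant.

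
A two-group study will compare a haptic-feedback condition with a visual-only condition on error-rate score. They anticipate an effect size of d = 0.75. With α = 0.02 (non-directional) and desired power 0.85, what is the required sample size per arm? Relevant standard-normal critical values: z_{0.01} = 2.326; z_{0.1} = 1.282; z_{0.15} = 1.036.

n = 41 per group

For two independent groups with equal n: n = 2·((z_{α/2} + z_β) / d)².
z_{α/2} + z_β = 2.326 + 1.036 = 3.362.
n = 2 × (3.362 / 0.75)² = 2 × 4.483² = 2 × 20.09 = 40.2.
Round up to the next whole participant.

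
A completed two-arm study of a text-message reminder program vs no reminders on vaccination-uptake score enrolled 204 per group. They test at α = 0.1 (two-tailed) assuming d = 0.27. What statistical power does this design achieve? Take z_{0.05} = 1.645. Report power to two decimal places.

power ≈ 0.86

For two equal groups, power = Φ(d·√(n/2) − z_{α/2}).
d·√(n/2) = 0.27 × √(204/2) = 0.27 × 10.100 = 2.727.
z_β = 2.727 − 1.645 = 1.082.
Power = Φ(1.082) = 0.860.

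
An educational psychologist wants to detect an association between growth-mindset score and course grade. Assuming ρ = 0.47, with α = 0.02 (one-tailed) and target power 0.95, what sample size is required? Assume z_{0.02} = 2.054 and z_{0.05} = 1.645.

n = 56

Fisher's z: C = ½·ln((1+r)/(1−r)) = ½·ln(2.7736) = 0.5101.
n = ((z_{α} + z_β)/C)² + 3.
(2.054 + 1.645) / 0.5101 = 3.699 / 0.5101 = 7.252.
n = 7.252² + 3 = 52.58 + 3 = 55.6.
Round up.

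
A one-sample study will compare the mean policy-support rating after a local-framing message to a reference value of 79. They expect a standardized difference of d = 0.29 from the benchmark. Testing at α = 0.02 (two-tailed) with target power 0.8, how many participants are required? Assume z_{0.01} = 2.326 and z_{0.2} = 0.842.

For a one-sample test: n = ((z_{α/2} + z_β) / d)².
z_{α/2} + z_β = 2.326 + 0.842 = 3.168.
n = (3.168 / 0.29)² = 10.924² = 119.34.
Round up.

n = 120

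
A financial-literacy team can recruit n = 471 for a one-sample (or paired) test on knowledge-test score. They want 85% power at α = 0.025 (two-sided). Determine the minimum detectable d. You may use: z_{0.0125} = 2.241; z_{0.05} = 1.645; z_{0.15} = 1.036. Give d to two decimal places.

For a single sample (or paired design) of n = 471: d_min = (z_{α/2} + z_β)/√n.
z-sum = 2.241 + 1.036 = 3.277.
d_min = 3.277 / √471 = 3.277 / 21.703 = 0.151.

d_min ≈ 0.15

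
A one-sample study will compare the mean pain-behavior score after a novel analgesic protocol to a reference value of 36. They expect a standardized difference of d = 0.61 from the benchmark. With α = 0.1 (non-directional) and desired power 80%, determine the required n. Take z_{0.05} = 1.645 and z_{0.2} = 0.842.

For a one-sample test: n = ((z_{α/2} + z_β) / d)².
z_{α/2} + z_β = 1.645 + 0.842 = 2.487.
n = (2.487 / 0.61)² = 4.077² = 16.62.
Round up.

n = 17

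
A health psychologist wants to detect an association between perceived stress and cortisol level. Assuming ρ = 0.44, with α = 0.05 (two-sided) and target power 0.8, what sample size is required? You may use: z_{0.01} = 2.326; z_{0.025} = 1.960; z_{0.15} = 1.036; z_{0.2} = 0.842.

Fisher's z: C = ½·ln((1+r)/(1−r)) = ½·ln(2.5714) = 0.4722.
n = ((z_{α/2} + z_β)/C)² + 3.
(1.960 + 0.842) / 0.4722 = 2.802 / 0.4722 = 5.934.
n = 5.934² + 3 = 35.21 + 3 = 38.2.
Round up.

n = 39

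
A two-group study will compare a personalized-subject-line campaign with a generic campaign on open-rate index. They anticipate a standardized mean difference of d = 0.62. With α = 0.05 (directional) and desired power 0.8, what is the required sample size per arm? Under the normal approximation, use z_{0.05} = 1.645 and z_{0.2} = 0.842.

n = 33 per group

For two independent groups with equal n: n = 2·((z_{α} + z_β) / d)².
z_{α} + z_β = 1.645 + 0.842 = 2.487.
n = 2 × (2.487 / 0.62)² = 2 × 4.011² = 2 × 16.09 = 32.2.
Round up to the next whole participant.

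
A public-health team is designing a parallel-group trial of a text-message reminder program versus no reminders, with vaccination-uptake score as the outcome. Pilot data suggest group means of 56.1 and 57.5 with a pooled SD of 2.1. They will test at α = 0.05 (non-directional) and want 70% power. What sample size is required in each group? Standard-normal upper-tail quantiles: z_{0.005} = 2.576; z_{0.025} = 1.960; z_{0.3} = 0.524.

Cohen's d = |M₁ − M₂| / SD_pooled = |56.1 − 57.5| / 2.1 = 1.4 / 2.1 = 0.667.
For two independent groups with equal n: n = 2·((z_{α/2} + z_β) / d)².
z_{α/2} + z_β = 1.960 + 0.524 = 2.484.
n = 2 × (2.484 / 0.667)² = 2 × 3.724² = 2 × 13.87 = 27.7.
Round up to the next whole participant.

n = 28 per group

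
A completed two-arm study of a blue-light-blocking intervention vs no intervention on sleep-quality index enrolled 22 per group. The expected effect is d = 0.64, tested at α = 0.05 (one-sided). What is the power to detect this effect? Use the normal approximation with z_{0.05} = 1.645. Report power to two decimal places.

power ≈ 0.68

For two equal groups, power = Φ(d·√(n/2) − z_{α}).
d·√(n/2) = 0.64 × √(22/2) = 0.64 × 3.317 = 2.123.
z_β = 2.123 − 1.645 = 0.478.
Power = Φ(0.478) = 0.684.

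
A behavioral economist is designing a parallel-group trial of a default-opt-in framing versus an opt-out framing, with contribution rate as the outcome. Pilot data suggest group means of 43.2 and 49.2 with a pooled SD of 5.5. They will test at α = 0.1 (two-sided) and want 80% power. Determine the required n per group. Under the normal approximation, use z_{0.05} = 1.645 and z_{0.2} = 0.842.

n = 11 per group

Cohen's d = |M₁ − M₂| / SD_pooled = |43.2 − 49.2| / 5.5 = 6.0 / 5.5 = 1.091.
For two independent groups with equal n: n = 2·((z_{α/2} + z_β) / d)².
z_{α/2} + z_β = 1.645 + 0.842 = 2.487.
n = 2 × (2.487 / 1.091)² = 2 × 2.280² = 2 × 5.20 = 10.4.
Round up to the next whole participant.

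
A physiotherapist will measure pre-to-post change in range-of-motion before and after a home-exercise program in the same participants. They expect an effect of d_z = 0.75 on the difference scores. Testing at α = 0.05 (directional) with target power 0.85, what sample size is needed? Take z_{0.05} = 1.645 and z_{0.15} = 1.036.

n = 13 pairs

For a paired (one-sample on differences) test: n = ((z_{α} + z_β) / d)².
z_{α} + z_β = 1.645 + 1.036 = 2.681.
n = (2.681 / 0.75)² = 3.575² = 12.78.
Round up.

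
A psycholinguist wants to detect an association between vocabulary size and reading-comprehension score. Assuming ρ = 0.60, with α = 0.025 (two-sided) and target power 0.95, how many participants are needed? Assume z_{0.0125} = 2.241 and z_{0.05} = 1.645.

n = 35

Fisher's z: C = ½·ln((1+r)/(1−r)) = ½·ln(4.0000) = 0.6931.
n = ((z_{α/2} + z_β)/C)² + 3.
(2.241 + 1.645) / 0.6931 = 3.886 / 0.6931 = 5.607.
n = 5.607² + 3 = 31.44 + 3 = 34.4.
Round up.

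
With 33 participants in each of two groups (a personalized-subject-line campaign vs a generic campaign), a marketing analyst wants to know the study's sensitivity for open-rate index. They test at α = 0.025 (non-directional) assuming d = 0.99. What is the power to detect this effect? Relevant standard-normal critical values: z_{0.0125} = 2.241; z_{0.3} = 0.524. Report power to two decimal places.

power ≈ 0.96

For two equal groups, power = Φ(d·√(n/2) − z_{α/2}).
d·√(n/2) = 0.99 × √(33/2) = 0.99 × 4.062 = 4.021.
z_β = 4.021 − 2.241 = 1.780.
Power = Φ(1.780) = 0.962.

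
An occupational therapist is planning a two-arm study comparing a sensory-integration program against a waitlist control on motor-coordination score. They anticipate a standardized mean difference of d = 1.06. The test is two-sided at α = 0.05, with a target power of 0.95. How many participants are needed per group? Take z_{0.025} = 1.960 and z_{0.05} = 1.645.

n = 24 per group

For two independent groups with equal n: n = 2·((z_{α/2} + z_β) / d)².
z_{α/2} + z_β = 1.960 + 1.645 = 3.605.
n = 2 × (3.605 / 1.06)² = 2 × 3.401² = 2 × 11.57 = 23.1.
Round up to the next whole participant.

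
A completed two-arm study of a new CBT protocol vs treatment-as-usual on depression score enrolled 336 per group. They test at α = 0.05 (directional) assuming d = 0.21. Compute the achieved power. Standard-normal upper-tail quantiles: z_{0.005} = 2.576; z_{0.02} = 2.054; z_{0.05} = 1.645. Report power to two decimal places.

power ≈ 0.86

For two equal groups, power = Φ(d·√(n/2) − z_{α}).
d·√(n/2) = 0.21 × √(336/2) = 0.21 × 12.961 = 2.722.
z_β = 2.722 − 1.645 = 1.077.
Power = Φ(1.077) = 0.859.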